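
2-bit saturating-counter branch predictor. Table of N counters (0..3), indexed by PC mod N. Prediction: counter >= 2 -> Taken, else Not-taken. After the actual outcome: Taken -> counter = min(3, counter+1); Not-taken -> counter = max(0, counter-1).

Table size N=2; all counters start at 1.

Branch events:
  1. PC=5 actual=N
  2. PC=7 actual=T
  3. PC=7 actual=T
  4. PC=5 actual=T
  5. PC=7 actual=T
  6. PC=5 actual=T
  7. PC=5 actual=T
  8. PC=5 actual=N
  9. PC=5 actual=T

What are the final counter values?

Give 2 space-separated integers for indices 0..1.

Ev 1: PC=5 idx=1 pred=N actual=N -> ctr[1]=0
Ev 2: PC=7 idx=1 pred=N actual=T -> ctr[1]=1
Ev 3: PC=7 idx=1 pred=N actual=T -> ctr[1]=2
Ev 4: PC=5 idx=1 pred=T actual=T -> ctr[1]=3
Ev 5: PC=7 idx=1 pred=T actual=T -> ctr[1]=3
Ev 6: PC=5 idx=1 pred=T actual=T -> ctr[1]=3
Ev 7: PC=5 idx=1 pred=T actual=T -> ctr[1]=3
Ev 8: PC=5 idx=1 pred=T actual=N -> ctr[1]=2
Ev 9: PC=5 idx=1 pred=T actual=T -> ctr[1]=3

Answer: 1 3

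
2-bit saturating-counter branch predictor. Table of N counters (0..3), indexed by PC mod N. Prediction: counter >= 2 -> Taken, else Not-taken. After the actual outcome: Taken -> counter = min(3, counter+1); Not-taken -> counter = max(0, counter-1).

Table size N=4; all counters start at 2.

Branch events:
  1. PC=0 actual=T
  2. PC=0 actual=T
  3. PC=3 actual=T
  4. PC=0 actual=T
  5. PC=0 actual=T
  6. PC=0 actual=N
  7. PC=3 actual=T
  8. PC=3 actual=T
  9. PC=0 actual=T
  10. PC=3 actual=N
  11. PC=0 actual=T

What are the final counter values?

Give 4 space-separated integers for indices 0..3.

Ev 1: PC=0 idx=0 pred=T actual=T -> ctr[0]=3
Ev 2: PC=0 idx=0 pred=T actual=T -> ctr[0]=3
Ev 3: PC=3 idx=3 pred=T actual=T -> ctr[3]=3
Ev 4: PC=0 idx=0 pred=T actual=T -> ctr[0]=3
Ev 5: PC=0 idx=0 pred=T actual=T -> ctr[0]=3
Ev 6: PC=0 idx=0 pred=T actual=N -> ctr[0]=2
Ev 7: PC=3 idx=3 pred=T actual=T -> ctr[3]=3
Ev 8: PC=3 idx=3 pred=T actual=T -> ctr[3]=3
Ev 9: PC=0 idx=0 pred=T actual=T -> ctr[0]=3
Ev 10: PC=3 idx=3 pred=T actual=N -> ctr[3]=2
Ev 11: PC=0 idx=0 pred=T actual=T -> ctr[0]=3

Answer: 3 2 2 2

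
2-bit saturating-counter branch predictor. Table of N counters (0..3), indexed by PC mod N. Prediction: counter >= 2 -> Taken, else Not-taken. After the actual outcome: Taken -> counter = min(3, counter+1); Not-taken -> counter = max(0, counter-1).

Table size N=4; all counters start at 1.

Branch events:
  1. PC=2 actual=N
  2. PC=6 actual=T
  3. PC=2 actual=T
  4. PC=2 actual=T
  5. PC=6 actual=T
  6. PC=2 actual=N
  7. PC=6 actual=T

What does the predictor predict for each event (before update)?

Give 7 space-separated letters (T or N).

Answer: N N N T T T T

Derivation:
Ev 1: PC=2 idx=2 pred=N actual=N -> ctr[2]=0
Ev 2: PC=6 idx=2 pred=N actual=T -> ctr[2]=1
Ev 3: PC=2 idx=2 pred=N actual=T -> ctr[2]=2
Ev 4: PC=2 idx=2 pred=T actual=T -> ctr[2]=3
Ev 5: PC=6 idx=2 pred=T actual=T -> ctr[2]=3
Ev 6: PC=2 idx=2 pred=T actual=N -> ctr[2]=2
Ev 7: PC=6 idx=2 pred=T actual=T -> ctr[2]=3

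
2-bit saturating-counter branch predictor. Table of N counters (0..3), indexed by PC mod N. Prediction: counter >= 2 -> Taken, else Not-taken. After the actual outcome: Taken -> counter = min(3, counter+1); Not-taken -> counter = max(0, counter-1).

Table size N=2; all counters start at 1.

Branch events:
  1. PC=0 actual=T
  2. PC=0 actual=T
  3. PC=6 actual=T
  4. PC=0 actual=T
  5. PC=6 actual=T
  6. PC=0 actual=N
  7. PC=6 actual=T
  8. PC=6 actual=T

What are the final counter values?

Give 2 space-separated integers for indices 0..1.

Ev 1: PC=0 idx=0 pred=N actual=T -> ctr[0]=2
Ev 2: PC=0 idx=0 pred=T actual=T -> ctr[0]=3
Ev 3: PC=6 idx=0 pred=T actual=T -> ctr[0]=3
Ev 4: PC=0 idx=0 pred=T actual=T -> ctr[0]=3
Ev 5: PC=6 idx=0 pred=T actual=T -> ctr[0]=3
Ev 6: PC=0 idx=0 pred=T actual=N -> ctr[0]=2
Ev 7: PC=6 idx=0 pred=T actual=T -> ctr[0]=3
Ev 8: PC=6 idx=0 pred=T actual=T -> ctr[0]=3

Answer: 3 1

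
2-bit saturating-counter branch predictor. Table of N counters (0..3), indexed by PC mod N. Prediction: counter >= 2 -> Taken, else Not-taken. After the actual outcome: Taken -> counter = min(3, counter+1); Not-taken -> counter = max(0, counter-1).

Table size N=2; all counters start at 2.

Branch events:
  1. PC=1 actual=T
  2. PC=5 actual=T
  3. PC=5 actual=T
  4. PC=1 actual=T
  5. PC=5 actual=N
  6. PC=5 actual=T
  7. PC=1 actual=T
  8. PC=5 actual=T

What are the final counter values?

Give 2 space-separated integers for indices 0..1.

Ev 1: PC=1 idx=1 pred=T actual=T -> ctr[1]=3
Ev 2: PC=5 idx=1 pred=T actual=T -> ctr[1]=3
Ev 3: PC=5 idx=1 pred=T actual=T -> ctr[1]=3
Ev 4: PC=1 idx=1 pred=T actual=T -> ctr[1]=3
Ev 5: PC=5 idx=1 pred=T actual=N -> ctr[1]=2
Ev 6: PC=5 idx=1 pred=T actual=T -> ctr[1]=3
Ev 7: PC=1 idx=1 pred=T actual=T -> ctr[1]=3
Ev 8: PC=5 idx=1 pred=T actual=T -> ctr[1]=3

Answer: 2 3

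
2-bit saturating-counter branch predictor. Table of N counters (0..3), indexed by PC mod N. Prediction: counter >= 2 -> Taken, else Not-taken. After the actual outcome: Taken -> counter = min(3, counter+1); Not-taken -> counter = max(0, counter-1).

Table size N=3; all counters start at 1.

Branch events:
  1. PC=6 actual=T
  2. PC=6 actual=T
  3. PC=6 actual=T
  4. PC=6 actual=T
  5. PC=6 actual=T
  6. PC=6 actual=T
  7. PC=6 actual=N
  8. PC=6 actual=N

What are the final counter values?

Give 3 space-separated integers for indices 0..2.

Ev 1: PC=6 idx=0 pred=N actual=T -> ctr[0]=2
Ev 2: PC=6 idx=0 pred=T actual=T -> ctr[0]=3
Ev 3: PC=6 idx=0 pred=T actual=T -> ctr[0]=3
Ev 4: PC=6 idx=0 pred=T actual=T -> ctr[0]=3
Ev 5: PC=6 idx=0 pred=T actual=T -> ctr[0]=3
Ev 6: PC=6 idx=0 pred=T actual=T -> ctr[0]=3
Ev 7: PC=6 idx=0 pred=T actual=N -> ctr[0]=2
Ev 8: PC=6 idx=0 pred=T actual=N -> ctr[0]=1

Answer: 1 1 1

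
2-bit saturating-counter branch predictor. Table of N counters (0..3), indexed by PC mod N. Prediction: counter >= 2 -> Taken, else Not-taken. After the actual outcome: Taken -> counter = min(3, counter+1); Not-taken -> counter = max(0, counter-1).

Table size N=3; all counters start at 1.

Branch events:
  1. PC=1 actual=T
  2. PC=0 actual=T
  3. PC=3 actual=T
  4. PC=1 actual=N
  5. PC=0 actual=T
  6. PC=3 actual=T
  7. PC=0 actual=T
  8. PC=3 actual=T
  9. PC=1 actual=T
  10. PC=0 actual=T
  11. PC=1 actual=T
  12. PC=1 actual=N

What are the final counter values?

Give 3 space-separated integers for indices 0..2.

Ev 1: PC=1 idx=1 pred=N actual=T -> ctr[1]=2
Ev 2: PC=0 idx=0 pred=N actual=T -> ctr[0]=2
Ev 3: PC=3 idx=0 pred=T actual=T -> ctr[0]=3
Ev 4: PC=1 idx=1 pred=T actual=N -> ctr[1]=1
Ev 5: PC=0 idx=0 pred=T actual=T -> ctr[0]=3
Ev 6: PC=3 idx=0 pred=T actual=T -> ctr[0]=3
Ev 7: PC=0 idx=0 pred=T actual=T -> ctr[0]=3
Ev 8: PC=3 idx=0 pred=T actual=T -> ctr[0]=3
Ev 9: PC=1 idx=1 pred=N actual=T -> ctr[1]=2
Ev 10: PC=0 idx=0 pred=T actual=T -> ctr[0]=3
Ev 11: PC=1 idx=1 pred=T actual=T -> ctr[1]=3
Ev 12: PC=1 idx=1 pred=T actual=N -> ctr[1]=2

Answer: 3 2 1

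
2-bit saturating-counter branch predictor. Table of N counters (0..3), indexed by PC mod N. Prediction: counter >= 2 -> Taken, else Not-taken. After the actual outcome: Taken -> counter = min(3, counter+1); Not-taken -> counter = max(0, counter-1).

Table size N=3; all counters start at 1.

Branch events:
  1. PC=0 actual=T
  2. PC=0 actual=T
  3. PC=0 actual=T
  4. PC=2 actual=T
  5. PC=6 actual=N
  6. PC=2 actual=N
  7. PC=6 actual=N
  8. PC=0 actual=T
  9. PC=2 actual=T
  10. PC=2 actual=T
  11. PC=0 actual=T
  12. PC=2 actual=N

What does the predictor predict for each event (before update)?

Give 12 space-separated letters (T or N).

Ev 1: PC=0 idx=0 pred=N actual=T -> ctr[0]=2
Ev 2: PC=0 idx=0 pred=T actual=T -> ctr[0]=3
Ev 3: PC=0 idx=0 pred=T actual=T -> ctr[0]=3
Ev 4: PC=2 idx=2 pred=N actual=T -> ctr[2]=2
Ev 5: PC=6 idx=0 pred=T actual=N -> ctr[0]=2
Ev 6: PC=2 idx=2 pred=T actual=N -> ctr[2]=1
Ev 7: PC=6 idx=0 pred=T actual=N -> ctr[0]=1
Ev 8: PC=0 idx=0 pred=N actual=T -> ctr[0]=2
Ev 9: PC=2 idx=2 pred=N actual=T -> ctr[2]=2
Ev 10: PC=2 idx=2 pred=T actual=T -> ctr[2]=3
Ev 11: PC=0 idx=0 pred=T actual=T -> ctr[0]=3
Ev 12: PC=2 idx=2 pred=T actual=N -> ctr[2]=2

Answer: N T T N T T T N N T T T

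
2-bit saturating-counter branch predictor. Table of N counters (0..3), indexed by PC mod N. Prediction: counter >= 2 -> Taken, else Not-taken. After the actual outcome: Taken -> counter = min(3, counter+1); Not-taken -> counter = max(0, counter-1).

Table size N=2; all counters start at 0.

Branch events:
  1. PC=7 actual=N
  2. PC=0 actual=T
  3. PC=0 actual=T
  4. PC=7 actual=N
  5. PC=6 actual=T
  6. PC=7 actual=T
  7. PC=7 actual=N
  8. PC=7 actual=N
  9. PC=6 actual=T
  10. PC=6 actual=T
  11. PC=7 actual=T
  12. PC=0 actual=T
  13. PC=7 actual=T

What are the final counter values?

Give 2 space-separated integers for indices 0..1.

Ev 1: PC=7 idx=1 pred=N actual=N -> ctr[1]=0
Ev 2: PC=0 idx=0 pred=N actual=T -> ctr[0]=1
Ev 3: PC=0 idx=0 pred=N actual=T -> ctr[0]=2
Ev 4: PC=7 idx=1 pred=N actual=N -> ctr[1]=0
Ev 5: PC=6 idx=0 pred=T actual=T -> ctr[0]=3
Ev 6: PC=7 idx=1 pred=N actual=T -> ctr[1]=1
Ev 7: PC=7 idx=1 pred=N actual=N -> ctr[1]=0
Ev 8: PC=7 idx=1 pred=N actual=N -> ctr[1]=0
Ev 9: PC=6 idx=0 pred=T actual=T -> ctr[0]=3
Ev 10: PC=6 idx=0 pred=T actual=T -> ctr[0]=3
Ev 11: PC=7 idx=1 pred=N actual=T -> ctr[1]=1
Ev 12: PC=0 idx=0 pred=T actual=T -> ctr[0]=3
Ev 13: PC=7 idx=1 pred=N actual=T -> ctr[1]=2

Answer: 3 2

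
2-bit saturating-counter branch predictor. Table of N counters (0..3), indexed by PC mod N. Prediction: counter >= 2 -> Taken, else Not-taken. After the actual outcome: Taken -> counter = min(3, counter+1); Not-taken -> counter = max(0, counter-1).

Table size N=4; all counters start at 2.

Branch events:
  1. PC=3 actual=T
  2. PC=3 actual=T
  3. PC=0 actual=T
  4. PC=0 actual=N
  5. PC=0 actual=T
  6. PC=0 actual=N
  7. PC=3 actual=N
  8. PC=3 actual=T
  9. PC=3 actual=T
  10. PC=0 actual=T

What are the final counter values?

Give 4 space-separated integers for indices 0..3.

Ev 1: PC=3 idx=3 pred=T actual=T -> ctr[3]=3
Ev 2: PC=3 idx=3 pred=T actual=T -> ctr[3]=3
Ev 3: PC=0 idx=0 pred=T actual=T -> ctr[0]=3
Ev 4: PC=0 idx=0 pred=T actual=N -> ctr[0]=2
Ev 5: PC=0 idx=0 pred=T actual=T -> ctr[0]=3
Ev 6: PC=0 idx=0 pred=T actual=N -> ctr[0]=2
Ev 7: PC=3 idx=3 pred=T actual=N -> ctr[3]=2
Ev 8: PC=3 idx=3 pred=T actual=T -> ctr[3]=3
Ev 9: PC=3 idx=3 pred=T actual=T -> ctr[3]=3
Ev 10: PC=0 idx=0 pred=T actual=T -> ctr[0]=3

Answer: 3 2 2 3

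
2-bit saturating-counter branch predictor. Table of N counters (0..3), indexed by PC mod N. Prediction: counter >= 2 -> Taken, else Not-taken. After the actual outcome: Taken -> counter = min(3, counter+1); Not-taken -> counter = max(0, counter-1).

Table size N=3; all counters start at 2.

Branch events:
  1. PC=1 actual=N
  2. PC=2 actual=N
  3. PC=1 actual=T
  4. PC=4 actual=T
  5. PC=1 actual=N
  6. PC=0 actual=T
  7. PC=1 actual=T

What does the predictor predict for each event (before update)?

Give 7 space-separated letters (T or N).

Ev 1: PC=1 idx=1 pred=T actual=N -> ctr[1]=1
Ev 2: PC=2 idx=2 pred=T actual=N -> ctr[2]=1
Ev 3: PC=1 idx=1 pred=N actual=T -> ctr[1]=2
Ev 4: PC=4 idx=1 pred=T actual=T -> ctr[1]=3
Ev 5: PC=1 idx=1 pred=T actual=N -> ctr[1]=2
Ev 6: PC=0 idx=0 pred=T actual=T -> ctr[0]=3
Ev 7: PC=1 idx=1 pred=T actual=T -> ctr[1]=3

Answer: T T N T T T T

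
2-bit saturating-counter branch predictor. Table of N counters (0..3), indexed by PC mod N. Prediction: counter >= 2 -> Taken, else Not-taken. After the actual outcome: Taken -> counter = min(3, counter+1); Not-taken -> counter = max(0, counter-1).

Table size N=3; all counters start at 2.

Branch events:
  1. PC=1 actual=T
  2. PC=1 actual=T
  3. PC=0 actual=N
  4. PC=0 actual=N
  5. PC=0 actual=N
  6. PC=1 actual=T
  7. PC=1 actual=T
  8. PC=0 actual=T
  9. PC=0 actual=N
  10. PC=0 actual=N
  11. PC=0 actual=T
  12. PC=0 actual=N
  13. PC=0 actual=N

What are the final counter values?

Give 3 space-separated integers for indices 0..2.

Answer: 0 3 2

Derivation:
Ev 1: PC=1 idx=1 pred=T actual=T -> ctr[1]=3
Ev 2: PC=1 idx=1 pred=T actual=T -> ctr[1]=3
Ev 3: PC=0 idx=0 pred=T actual=N -> ctr[0]=1
Ev 4: PC=0 idx=0 pred=N actual=N -> ctr[0]=0
Ev 5: PC=0 idx=0 pred=N actual=N -> ctr[0]=0
Ev 6: PC=1 idx=1 pred=T actual=T -> ctr[1]=3
Ev 7: PC=1 idx=1 pred=T actual=T -> ctr[1]=3
Ev 8: PC=0 idx=0 pred=N actual=T -> ctr[0]=1
Ev 9: PC=0 idx=0 pred=N actual=N -> ctr[0]=0
Ev 10: PC=0 idx=0 pred=N actual=N -> ctr[0]=0
Ev 11: PC=0 idx=0 pred=N actual=T -> ctr[0]=1
Ev 12: PC=0 idx=0 pred=N actual=N -> ctr[0]=0
Ev 13: PC=0 idx=0 pred=N actual=N -> ctr[0]=0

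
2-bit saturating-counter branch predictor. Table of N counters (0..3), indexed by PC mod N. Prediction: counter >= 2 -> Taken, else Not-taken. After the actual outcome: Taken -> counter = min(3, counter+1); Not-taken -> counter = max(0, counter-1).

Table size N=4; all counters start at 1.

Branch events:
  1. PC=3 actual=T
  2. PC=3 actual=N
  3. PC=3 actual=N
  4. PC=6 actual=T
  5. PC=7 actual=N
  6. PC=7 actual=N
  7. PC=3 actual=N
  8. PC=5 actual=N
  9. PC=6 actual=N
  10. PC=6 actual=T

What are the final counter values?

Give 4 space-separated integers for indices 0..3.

Ev 1: PC=3 idx=3 pred=N actual=T -> ctr[3]=2
Ev 2: PC=3 idx=3 pred=T actual=N -> ctr[3]=1
Ev 3: PC=3 idx=3 pred=N actual=N -> ctr[3]=0
Ev 4: PC=6 idx=2 pred=N actual=T -> ctr[2]=2
Ev 5: PC=7 idx=3 pred=N actual=N -> ctr[3]=0
Ev 6: PC=7 idx=3 pred=N actual=N -> ctr[3]=0
Ev 7: PC=3 idx=3 pred=N actual=N -> ctr[3]=0
Ev 8: PC=5 idx=1 pred=N actual=N -> ctr[1]=0
Ev 9: PC=6 idx=2 pred=T actual=N -> ctr[2]=1
Ev 10: PC=6 idx=2 pred=N actual=T -> ctr[2]=2

Answer: 1 0 2 0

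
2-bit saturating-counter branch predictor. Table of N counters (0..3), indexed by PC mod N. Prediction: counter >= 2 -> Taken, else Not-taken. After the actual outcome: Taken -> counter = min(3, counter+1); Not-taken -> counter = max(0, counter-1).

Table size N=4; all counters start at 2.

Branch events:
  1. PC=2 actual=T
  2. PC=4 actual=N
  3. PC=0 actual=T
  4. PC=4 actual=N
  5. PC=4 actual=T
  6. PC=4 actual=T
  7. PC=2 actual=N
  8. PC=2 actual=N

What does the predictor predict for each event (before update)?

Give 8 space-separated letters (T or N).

Ev 1: PC=2 idx=2 pred=T actual=T -> ctr[2]=3
Ev 2: PC=4 idx=0 pred=T actual=N -> ctr[0]=1
Ev 3: PC=0 idx=0 pred=N actual=T -> ctr[0]=2
Ev 4: PC=4 idx=0 pred=T actual=N -> ctr[0]=1
Ev 5: PC=4 idx=0 pred=N actual=T -> ctr[0]=2
Ev 6: PC=4 idx=0 pred=T actual=T -> ctr[0]=3
Ev 7: PC=2 idx=2 pred=T actual=N -> ctr[2]=2
Ev 8: PC=2 idx=2 pred=T actual=N -> ctr[2]=1

Answer: T T N T N T T T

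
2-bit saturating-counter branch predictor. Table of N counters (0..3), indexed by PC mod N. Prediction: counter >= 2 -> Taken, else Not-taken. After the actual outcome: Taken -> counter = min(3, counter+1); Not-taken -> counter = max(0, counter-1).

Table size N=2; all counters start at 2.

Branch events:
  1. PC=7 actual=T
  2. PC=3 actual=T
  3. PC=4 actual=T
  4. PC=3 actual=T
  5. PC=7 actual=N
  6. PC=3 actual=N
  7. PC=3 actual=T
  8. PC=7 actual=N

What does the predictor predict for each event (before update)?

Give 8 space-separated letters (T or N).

Ev 1: PC=7 idx=1 pred=T actual=T -> ctr[1]=3
Ev 2: PC=3 idx=1 pred=T actual=T -> ctr[1]=3
Ev 3: PC=4 idx=0 pred=T actual=T -> ctr[0]=3
Ev 4: PC=3 idx=1 pred=T actual=T -> ctr[1]=3
Ev 5: PC=7 idx=1 pred=T actual=N -> ctr[1]=2
Ev 6: PC=3 idx=1 pred=T actual=N -> ctr[1]=1
Ev 7: PC=3 idx=1 pred=N actual=T -> ctr[1]=2
Ev 8: PC=7 idx=1 pred=T actual=N -> ctr[1]=1

Answer: T T T T T T N T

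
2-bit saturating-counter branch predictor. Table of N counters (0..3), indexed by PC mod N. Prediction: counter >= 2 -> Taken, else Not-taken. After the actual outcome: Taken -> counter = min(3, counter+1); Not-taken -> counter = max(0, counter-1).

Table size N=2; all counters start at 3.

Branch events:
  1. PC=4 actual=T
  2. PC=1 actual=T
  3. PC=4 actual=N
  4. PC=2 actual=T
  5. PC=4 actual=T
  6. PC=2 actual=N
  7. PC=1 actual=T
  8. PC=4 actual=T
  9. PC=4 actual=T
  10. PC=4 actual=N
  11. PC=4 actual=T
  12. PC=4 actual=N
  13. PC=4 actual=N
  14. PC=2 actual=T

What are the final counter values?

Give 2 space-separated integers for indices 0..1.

Answer: 2 3

Derivation:
Ev 1: PC=4 idx=0 pred=T actual=T -> ctr[0]=3
Ev 2: PC=1 idx=1 pred=T actual=T -> ctr[1]=3
Ev 3: PC=4 idx=0 pred=T actual=N -> ctr[0]=2
Ev 4: PC=2 idx=0 pred=T actual=T -> ctr[0]=3
Ev 5: PC=4 idx=0 pred=T actual=T -> ctr[0]=3
Ev 6: PC=2 idx=0 pred=T actual=N -> ctr[0]=2
Ev 7: PC=1 idx=1 pred=T actual=T -> ctr[1]=3
Ev 8: PC=4 idx=0 pred=T actual=T -> ctr[0]=3
Ev 9: PC=4 idx=0 pred=T actual=T -> ctr[0]=3
Ev 10: PC=4 idx=0 pred=T actual=N -> ctr[0]=2
Ev 11: PC=4 idx=0 pred=T actual=T -> ctr[0]=3
Ev 12: PC=4 idx=0 pred=T actual=N -> ctr[0]=2
Ev 13: PC=4 idx=0 pred=T actual=N -> ctr[0]=1
Ev 14: PC=2 idx=0 pred=N actual=T -> ctr[0]=2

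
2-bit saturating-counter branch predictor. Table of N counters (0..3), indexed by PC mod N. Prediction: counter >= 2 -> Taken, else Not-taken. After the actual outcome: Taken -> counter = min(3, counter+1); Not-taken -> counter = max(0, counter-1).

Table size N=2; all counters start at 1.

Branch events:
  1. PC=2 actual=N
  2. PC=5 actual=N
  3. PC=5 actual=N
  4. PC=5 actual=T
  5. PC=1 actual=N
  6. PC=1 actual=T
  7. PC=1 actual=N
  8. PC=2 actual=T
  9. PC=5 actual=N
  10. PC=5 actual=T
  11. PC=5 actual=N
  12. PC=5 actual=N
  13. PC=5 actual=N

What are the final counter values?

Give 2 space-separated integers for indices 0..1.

Ev 1: PC=2 idx=0 pred=N actual=N -> ctr[0]=0
Ev 2: PC=5 idx=1 pred=N actual=N -> ctr[1]=0
Ev 3: PC=5 idx=1 pred=N actual=N -> ctr[1]=0
Ev 4: PC=5 idx=1 pred=N actual=T -> ctr[1]=1
Ev 5: PC=1 idx=1 pred=N actual=N -> ctr[1]=0
Ev 6: PC=1 idx=1 pred=N actual=T -> ctr[1]=1
Ev 7: PC=1 idx=1 pred=N actual=N -> ctr[1]=0
Ev 8: PC=2 idx=0 pred=N actual=T -> ctr[0]=1
Ev 9: PC=5 idx=1 pred=N actual=N -> ctr[1]=0
Ev 10: PC=5 idx=1 pred=N actual=T -> ctr[1]=1
Ev 11: PC=5 idx=1 pred=N actual=N -> ctr[1]=0
Ev 12: PC=5 idx=1 pred=N actual=N -> ctr[1]=0
Ev 13: PC=5 idx=1 pred=N actual=N -> ctr[1]=0

Answer: 1 0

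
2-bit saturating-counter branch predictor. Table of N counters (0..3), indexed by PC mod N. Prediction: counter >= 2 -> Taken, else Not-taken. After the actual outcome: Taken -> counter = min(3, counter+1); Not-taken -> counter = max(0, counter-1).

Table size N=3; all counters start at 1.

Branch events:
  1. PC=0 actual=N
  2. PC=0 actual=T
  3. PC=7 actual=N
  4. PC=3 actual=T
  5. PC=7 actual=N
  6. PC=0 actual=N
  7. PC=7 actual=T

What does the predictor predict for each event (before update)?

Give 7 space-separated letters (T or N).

Answer: N N N N N T N

Derivation:
Ev 1: PC=0 idx=0 pred=N actual=N -> ctr[0]=0
Ev 2: PC=0 idx=0 pred=N actual=T -> ctr[0]=1
Ev 3: PC=7 idx=1 pred=N actual=N -> ctr[1]=0
Ev 4: PC=3 idx=0 pred=N actual=T -> ctr[0]=2
Ev 5: PC=7 idx=1 pred=N actual=N -> ctr[1]=0
Ev 6: PC=0 idx=0 pred=T actual=N -> ctr[0]=1
Ev 7: PC=7 idx=1 pred=N actual=T -> ctr[1]=1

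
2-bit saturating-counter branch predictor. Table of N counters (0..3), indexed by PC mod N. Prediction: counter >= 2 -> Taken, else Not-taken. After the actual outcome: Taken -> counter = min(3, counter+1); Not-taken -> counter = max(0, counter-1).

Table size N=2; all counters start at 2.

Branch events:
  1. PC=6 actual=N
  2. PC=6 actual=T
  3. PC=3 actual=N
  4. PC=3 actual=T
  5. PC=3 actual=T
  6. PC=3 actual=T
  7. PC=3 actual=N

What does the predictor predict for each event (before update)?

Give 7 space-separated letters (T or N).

Ev 1: PC=6 idx=0 pred=T actual=N -> ctr[0]=1
Ev 2: PC=6 idx=0 pred=N actual=T -> ctr[0]=2
Ev 3: PC=3 idx=1 pred=T actual=N -> ctr[1]=1
Ev 4: PC=3 idx=1 pred=N actual=T -> ctr[1]=2
Ev 5: PC=3 idx=1 pred=T actual=T -> ctr[1]=3
Ev 6: PC=3 idx=1 pred=T actual=T -> ctr[1]=3
Ev 7: PC=3 idx=1 pred=T actual=N -> ctr[1]=2

Answer: T N T N T T T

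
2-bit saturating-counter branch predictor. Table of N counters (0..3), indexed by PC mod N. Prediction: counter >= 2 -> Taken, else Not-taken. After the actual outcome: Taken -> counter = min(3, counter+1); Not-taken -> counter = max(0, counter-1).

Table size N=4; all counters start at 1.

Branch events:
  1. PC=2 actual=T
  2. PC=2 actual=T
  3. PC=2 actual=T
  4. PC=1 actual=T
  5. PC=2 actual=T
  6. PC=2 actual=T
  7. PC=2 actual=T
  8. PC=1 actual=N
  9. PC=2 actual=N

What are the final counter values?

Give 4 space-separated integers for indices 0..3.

Ev 1: PC=2 idx=2 pred=N actual=T -> ctr[2]=2
Ev 2: PC=2 idx=2 pred=T actual=T -> ctr[2]=3
Ev 3: PC=2 idx=2 pred=T actual=T -> ctr[2]=3
Ev 4: PC=1 idx=1 pred=N actual=T -> ctr[1]=2
Ev 5: PC=2 idx=2 pred=T actual=T -> ctr[2]=3
Ev 6: PC=2 idx=2 pred=T actual=T -> ctr[2]=3
Ev 7: PC=2 idx=2 pred=T actual=T -> ctr[2]=3
Ev 8: PC=1 idx=1 pred=T actual=N -> ctr[1]=1
Ev 9: PC=2 idx=2 pred=T actual=N -> ctr[2]=2

Answer: 1 1 2 1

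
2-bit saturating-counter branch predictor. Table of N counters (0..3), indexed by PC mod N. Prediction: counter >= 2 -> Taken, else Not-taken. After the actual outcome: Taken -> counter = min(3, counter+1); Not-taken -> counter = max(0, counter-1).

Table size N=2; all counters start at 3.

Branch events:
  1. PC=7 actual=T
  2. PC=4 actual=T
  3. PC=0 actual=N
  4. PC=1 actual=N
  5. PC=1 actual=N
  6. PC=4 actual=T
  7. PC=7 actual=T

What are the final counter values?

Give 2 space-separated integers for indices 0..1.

Answer: 3 2

Derivation:
Ev 1: PC=7 idx=1 pred=T actual=T -> ctr[1]=3
Ev 2: PC=4 idx=0 pred=T actual=T -> ctr[0]=3
Ev 3: PC=0 idx=0 pred=T actual=N -> ctr[0]=2
Ev 4: PC=1 idx=1 pred=T actual=N -> ctr[1]=2
Ev 5: PC=1 idx=1 pred=T actual=N -> ctr[1]=1
Ev 6: PC=4 idx=0 pred=T actual=T -> ctr[0]=3
Ev 7: PC=7 idx=1 pred=N actual=T -> ctr[1]=2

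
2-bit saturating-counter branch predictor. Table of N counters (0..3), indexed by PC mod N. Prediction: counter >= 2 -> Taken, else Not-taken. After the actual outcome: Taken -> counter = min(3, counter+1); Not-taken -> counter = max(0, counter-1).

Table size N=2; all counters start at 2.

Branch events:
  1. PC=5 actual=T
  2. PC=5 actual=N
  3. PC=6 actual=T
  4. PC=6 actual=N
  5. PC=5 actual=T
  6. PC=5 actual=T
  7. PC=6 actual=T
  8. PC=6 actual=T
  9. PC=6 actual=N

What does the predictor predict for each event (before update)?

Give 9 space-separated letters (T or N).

Ev 1: PC=5 idx=1 pred=T actual=T -> ctr[1]=3
Ev 2: PC=5 idx=1 pred=T actual=N -> ctr[1]=2
Ev 3: PC=6 idx=0 pred=T actual=T -> ctr[0]=3
Ev 4: PC=6 idx=0 pred=T actual=N -> ctr[0]=2
Ev 5: PC=5 idx=1 pred=T actual=T -> ctr[1]=3
Ev 6: PC=5 idx=1 pred=T actual=T -> ctr[1]=3
Ev 7: PC=6 idx=0 pred=T actual=T -> ctr[0]=3
Ev 8: PC=6 idx=0 pred=T actual=T -> ctr[0]=3
Ev 9: PC=6 idx=0 pred=T actual=N -> ctr[0]=2

Answer: T T T T T T T T T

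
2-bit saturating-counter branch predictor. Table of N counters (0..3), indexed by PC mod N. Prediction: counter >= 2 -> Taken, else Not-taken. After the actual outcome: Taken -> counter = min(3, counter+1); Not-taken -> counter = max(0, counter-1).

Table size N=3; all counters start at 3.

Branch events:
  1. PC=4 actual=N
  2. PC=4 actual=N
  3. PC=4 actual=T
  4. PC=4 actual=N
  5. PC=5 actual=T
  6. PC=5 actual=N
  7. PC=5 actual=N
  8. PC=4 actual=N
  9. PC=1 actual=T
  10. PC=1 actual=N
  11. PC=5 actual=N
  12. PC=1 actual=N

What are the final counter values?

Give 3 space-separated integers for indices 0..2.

Ev 1: PC=4 idx=1 pred=T actual=N -> ctr[1]=2
Ev 2: PC=4 idx=1 pred=T actual=N -> ctr[1]=1
Ev 3: PC=4 idx=1 pred=N actual=T -> ctr[1]=2
Ev 4: PC=4 idx=1 pred=T actual=N -> ctr[1]=1
Ev 5: PC=5 idx=2 pred=T actual=T -> ctr[2]=3
Ev 6: PC=5 idx=2 pred=T actual=N -> ctr[2]=2
Ev 7: PC=5 idx=2 pred=T actual=N -> ctr[2]=1
Ev 8: PC=4 idx=1 pred=N actual=N -> ctr[1]=0
Ev 9: PC=1 idx=1 pred=N actual=T -> ctr[1]=1
Ev 10: PC=1 idx=1 pred=N actual=N -> ctr[1]=0
Ev 11: PC=5 idx=2 pred=N actual=N -> ctr[2]=0
Ev 12: PC=1 idx=1 pred=N actual=N -> ctr[1]=0

Answer: 3 0 0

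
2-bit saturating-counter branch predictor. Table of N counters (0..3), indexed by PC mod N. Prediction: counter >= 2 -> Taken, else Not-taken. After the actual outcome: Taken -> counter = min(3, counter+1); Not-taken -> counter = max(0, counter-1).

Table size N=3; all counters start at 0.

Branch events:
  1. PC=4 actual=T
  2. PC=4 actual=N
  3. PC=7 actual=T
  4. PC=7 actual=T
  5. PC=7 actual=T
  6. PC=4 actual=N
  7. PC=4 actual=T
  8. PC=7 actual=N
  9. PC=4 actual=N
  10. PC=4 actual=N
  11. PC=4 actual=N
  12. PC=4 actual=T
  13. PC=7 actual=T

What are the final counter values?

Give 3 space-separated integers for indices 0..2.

Ev 1: PC=4 idx=1 pred=N actual=T -> ctr[1]=1
Ev 2: PC=4 idx=1 pred=N actual=N -> ctr[1]=0
Ev 3: PC=7 idx=1 pred=N actual=T -> ctr[1]=1
Ev 4: PC=7 idx=1 pred=N actual=T -> ctr[1]=2
Ev 5: PC=7 idx=1 pred=T actual=T -> ctr[1]=3
Ev 6: PC=4 idx=1 pred=T actual=N -> ctr[1]=2
Ev 7: PC=4 idx=1 pred=T actual=T -> ctr[1]=3
Ev 8: PC=7 idx=1 pred=T actual=N -> ctr[1]=2
Ev 9: PC=4 idx=1 pred=T actual=N -> ctr[1]=1
Ev 10: PC=4 idx=1 pred=N actual=N -> ctr[1]=0
Ev 11: PC=4 idx=1 pred=N actual=N -> ctr[1]=0
Ev 12: PC=4 idx=1 pred=N actual=T -> ctr[1]=1
Ev 13: PC=7 idx=1 pred=N actual=T -> ctr[1]=2

Answer: 0 2 0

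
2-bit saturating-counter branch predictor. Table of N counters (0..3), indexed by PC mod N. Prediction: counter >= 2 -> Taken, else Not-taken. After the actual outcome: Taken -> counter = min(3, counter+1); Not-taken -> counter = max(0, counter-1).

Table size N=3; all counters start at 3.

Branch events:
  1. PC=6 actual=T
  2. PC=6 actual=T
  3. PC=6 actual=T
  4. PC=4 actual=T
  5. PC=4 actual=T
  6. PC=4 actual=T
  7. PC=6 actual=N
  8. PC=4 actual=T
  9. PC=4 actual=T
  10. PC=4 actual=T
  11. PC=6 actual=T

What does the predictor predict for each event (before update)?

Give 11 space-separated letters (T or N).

Ev 1: PC=6 idx=0 pred=T actual=T -> ctr[0]=3
Ev 2: PC=6 idx=0 pred=T actual=T -> ctr[0]=3
Ev 3: PC=6 idx=0 pred=T actual=T -> ctr[0]=3
Ev 4: PC=4 idx=1 pred=T actual=T -> ctr[1]=3
Ev 5: PC=4 idx=1 pred=T actual=T -> ctr[1]=3
Ev 6: PC=4 idx=1 pred=T actual=T -> ctr[1]=3
Ev 7: PC=6 idx=0 pred=T actual=N -> ctr[0]=2
Ev 8: PC=4 idx=1 pred=T actual=T -> ctr[1]=3
Ev 9: PC=4 idx=1 pred=T actual=T -> ctr[1]=3
Ev 10: PC=4 idx=1 pred=T actual=T -> ctr[1]=3
Ev 11: PC=6 idx=0 pred=T actual=T -> ctr[0]=3

Answer: T T T T T T T T T T T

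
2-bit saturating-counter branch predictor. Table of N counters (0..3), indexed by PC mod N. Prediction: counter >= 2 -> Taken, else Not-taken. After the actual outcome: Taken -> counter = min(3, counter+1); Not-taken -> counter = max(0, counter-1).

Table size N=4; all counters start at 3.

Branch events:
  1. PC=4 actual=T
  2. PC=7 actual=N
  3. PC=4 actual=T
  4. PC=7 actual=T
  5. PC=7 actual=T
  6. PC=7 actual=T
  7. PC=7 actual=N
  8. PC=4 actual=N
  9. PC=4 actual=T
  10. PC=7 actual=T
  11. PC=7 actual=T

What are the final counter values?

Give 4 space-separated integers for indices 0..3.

Answer: 3 3 3 3

Derivation:
Ev 1: PC=4 idx=0 pred=T actual=T -> ctr[0]=3
Ev 2: PC=7 idx=3 pred=T actual=N -> ctr[3]=2
Ev 3: PC=4 idx=0 pred=T actual=T -> ctr[0]=3
Ev 4: PC=7 idx=3 pred=T actual=T -> ctr[3]=3
Ev 5: PC=7 idx=3 pred=T actual=T -> ctr[3]=3
Ev 6: PC=7 idx=3 pred=T actual=T -> ctr[3]=3
Ev 7: PC=7 idx=3 pred=T actual=N -> ctr[3]=2
Ev 8: PC=4 idx=0 pred=T actual=N -> ctr[0]=2
Ev 9: PC=4 idx=0 pred=T actual=T -> ctr[0]=3
Ev 10: PC=7 idx=3 pred=T actual=T -> ctr[3]=3
Ev 11: PC=7 idx=3 pred=T actual=T -> ctr[3]=3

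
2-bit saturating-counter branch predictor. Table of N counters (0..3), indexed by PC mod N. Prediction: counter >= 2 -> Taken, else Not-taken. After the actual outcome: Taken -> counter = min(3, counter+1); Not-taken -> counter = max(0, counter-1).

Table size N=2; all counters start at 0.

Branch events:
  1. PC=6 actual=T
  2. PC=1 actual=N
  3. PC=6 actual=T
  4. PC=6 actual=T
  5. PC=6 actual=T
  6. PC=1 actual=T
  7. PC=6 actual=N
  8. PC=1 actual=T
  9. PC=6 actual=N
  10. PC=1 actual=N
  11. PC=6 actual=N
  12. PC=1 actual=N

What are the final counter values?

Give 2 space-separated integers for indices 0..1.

Ev 1: PC=6 idx=0 pred=N actual=T -> ctr[0]=1
Ev 2: PC=1 idx=1 pred=N actual=N -> ctr[1]=0
Ev 3: PC=6 idx=0 pred=N actual=T -> ctr[0]=2
Ev 4: PC=6 idx=0 pred=T actual=T -> ctr[0]=3
Ev 5: PC=6 idx=0 pred=T actual=T -> ctr[0]=3
Ev 6: PC=1 idx=1 pred=N actual=T -> ctr[1]=1
Ev 7: PC=6 idx=0 pred=T actual=N -> ctr[0]=2
Ev 8: PC=1 idx=1 pred=N actual=T -> ctr[1]=2
Ev 9: PC=6 idx=0 pred=T actual=N -> ctr[0]=1
Ev 10: PC=1 idx=1 pred=T actual=N -> ctr[1]=1
Ev 11: PC=6 idx=0 pred=N actual=N -> ctr[0]=0
Ev 12: PC=1 idx=1 pred=N actual=N -> ctr[1]=0

Answer: 0 0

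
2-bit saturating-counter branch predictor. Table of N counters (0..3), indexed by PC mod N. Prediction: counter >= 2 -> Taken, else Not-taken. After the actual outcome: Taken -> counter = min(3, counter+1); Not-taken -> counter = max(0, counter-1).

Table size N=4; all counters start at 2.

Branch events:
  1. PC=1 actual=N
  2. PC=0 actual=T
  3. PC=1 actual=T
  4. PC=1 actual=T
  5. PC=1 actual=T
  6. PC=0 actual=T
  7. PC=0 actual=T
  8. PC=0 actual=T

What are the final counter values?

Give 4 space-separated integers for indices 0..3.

Ev 1: PC=1 idx=1 pred=T actual=N -> ctr[1]=1
Ev 2: PC=0 idx=0 pred=T actual=T -> ctr[0]=3
Ev 3: PC=1 idx=1 pred=N actual=T -> ctr[1]=2
Ev 4: PC=1 idx=1 pred=T actual=T -> ctr[1]=3
Ev 5: PC=1 idx=1 pred=T actual=T -> ctr[1]=3
Ev 6: PC=0 idx=0 pred=T actual=T -> ctr[0]=3
Ev 7: PC=0 idx=0 pred=T actual=T -> ctr[0]=3
Ev 8: PC=0 idx=0 pred=T actual=T -> ctr[0]=3

Answer: 3 3 2 2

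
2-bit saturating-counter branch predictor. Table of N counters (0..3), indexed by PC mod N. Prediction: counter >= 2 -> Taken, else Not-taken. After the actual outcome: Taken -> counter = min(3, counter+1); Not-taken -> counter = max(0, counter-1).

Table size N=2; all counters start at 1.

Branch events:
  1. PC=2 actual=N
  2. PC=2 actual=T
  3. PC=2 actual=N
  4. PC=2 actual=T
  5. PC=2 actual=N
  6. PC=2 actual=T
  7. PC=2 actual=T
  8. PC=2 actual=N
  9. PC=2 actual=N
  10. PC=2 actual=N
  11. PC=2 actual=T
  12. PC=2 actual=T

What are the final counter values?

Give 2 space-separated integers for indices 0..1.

Answer: 2 1

Derivation:
Ev 1: PC=2 idx=0 pred=N actual=N -> ctr[0]=0
Ev 2: PC=2 idx=0 pred=N actual=T -> ctr[0]=1
Ev 3: PC=2 idx=0 pred=N actual=N -> ctr[0]=0
Ev 4: PC=2 idx=0 pred=N actual=T -> ctr[0]=1
Ev 5: PC=2 idx=0 pred=N actual=N -> ctr[0]=0
Ev 6: PC=2 idx=0 pred=N actual=T -> ctr[0]=1
Ev 7: PC=2 idx=0 pred=N actual=T -> ctr[0]=2
Ev 8: PC=2 idx=0 pred=T actual=N -> ctr[0]=1
Ev 9: PC=2 idx=0 pred=N actual=N -> ctr[0]=0
Ev 10: PC=2 idx=0 pred=N actual=N -> ctr[0]=0
Ev 11: PC=2 idx=0 pred=N actual=T -> ctr[0]=1
Ev 12: PC=2 idx=0 pred=N actual=T -> ctr[0]=2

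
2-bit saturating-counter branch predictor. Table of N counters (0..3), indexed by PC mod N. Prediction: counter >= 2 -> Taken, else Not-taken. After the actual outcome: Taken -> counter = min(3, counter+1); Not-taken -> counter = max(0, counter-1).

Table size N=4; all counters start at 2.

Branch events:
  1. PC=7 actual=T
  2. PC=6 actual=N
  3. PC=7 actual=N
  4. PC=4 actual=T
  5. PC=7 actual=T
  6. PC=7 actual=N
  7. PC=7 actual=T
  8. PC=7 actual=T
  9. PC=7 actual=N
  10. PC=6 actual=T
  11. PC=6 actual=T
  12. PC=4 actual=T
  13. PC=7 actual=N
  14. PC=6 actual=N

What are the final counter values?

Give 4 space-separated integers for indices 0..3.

Answer: 3 2 2 1

Derivation:
Ev 1: PC=7 idx=3 pred=T actual=T -> ctr[3]=3
Ev 2: PC=6 idx=2 pred=T actual=N -> ctr[2]=1
Ev 3: PC=7 idx=3 pred=T actual=N -> ctr[3]=2
Ev 4: PC=4 idx=0 pred=T actual=T -> ctr[0]=3
Ev 5: PC=7 idx=3 pred=T actual=T -> ctr[3]=3
Ev 6: PC=7 idx=3 pred=T actual=N -> ctr[3]=2
Ev 7: PC=7 idx=3 pred=T actual=T -> ctr[3]=3
Ev 8: PC=7 idx=3 pred=T actual=T -> ctr[3]=3
Ev 9: PC=7 idx=3 pred=T actual=N -> ctr[3]=2
Ev 10: PC=6 idx=2 pred=N actual=T -> ctr[2]=2
Ev 11: PC=6 idx=2 pred=T actual=T -> ctr[2]=3
Ev 12: PC=4 idx=0 pred=T actual=T -> ctr[0]=3
Ev 13: PC=7 idx=3 pred=T actual=N -> ctr[3]=1
Ev 14: PC=6 idx=2 pred=T actual=N -> ctr[2]=2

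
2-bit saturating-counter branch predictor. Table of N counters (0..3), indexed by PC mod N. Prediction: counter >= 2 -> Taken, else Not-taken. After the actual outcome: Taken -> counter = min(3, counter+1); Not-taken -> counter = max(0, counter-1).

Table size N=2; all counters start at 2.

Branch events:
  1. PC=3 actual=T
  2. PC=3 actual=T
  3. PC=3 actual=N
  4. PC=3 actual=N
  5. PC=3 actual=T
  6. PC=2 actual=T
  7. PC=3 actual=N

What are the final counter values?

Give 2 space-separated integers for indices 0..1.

Ev 1: PC=3 idx=1 pred=T actual=T -> ctr[1]=3
Ev 2: PC=3 idx=1 pred=T actual=T -> ctr[1]=3
Ev 3: PC=3 idx=1 pred=T actual=N -> ctr[1]=2
Ev 4: PC=3 idx=1 pred=T actual=N -> ctr[1]=1
Ev 5: PC=3 idx=1 pred=N actual=T -> ctr[1]=2
Ev 6: PC=2 idx=0 pred=T actual=T -> ctr[0]=3
Ev 7: PC=3 idx=1 pred=T actual=N -> ctr[1]=1

Answer: 3 1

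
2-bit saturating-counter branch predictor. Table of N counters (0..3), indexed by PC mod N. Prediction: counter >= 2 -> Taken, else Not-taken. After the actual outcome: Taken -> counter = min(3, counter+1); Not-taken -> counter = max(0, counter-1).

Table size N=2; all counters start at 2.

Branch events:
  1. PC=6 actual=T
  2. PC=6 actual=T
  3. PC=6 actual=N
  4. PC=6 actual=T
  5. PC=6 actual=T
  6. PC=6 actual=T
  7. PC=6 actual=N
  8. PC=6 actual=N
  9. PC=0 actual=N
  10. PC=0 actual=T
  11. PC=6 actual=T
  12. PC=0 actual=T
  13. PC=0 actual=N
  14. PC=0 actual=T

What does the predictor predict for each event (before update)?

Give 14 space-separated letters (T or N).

Answer: T T T T T T T T N N N T T T

Derivation:
Ev 1: PC=6 idx=0 pred=T actual=T -> ctr[0]=3
Ev 2: PC=6 idx=0 pred=T actual=T -> ctr[0]=3
Ev 3: PC=6 idx=0 pred=T actual=N -> ctr[0]=2
Ev 4: PC=6 idx=0 pred=T actual=T -> ctr[0]=3
Ev 5: PC=6 idx=0 pred=T actual=T -> ctr[0]=3
Ev 6: PC=6 idx=0 pred=T actual=T -> ctr[0]=3
Ev 7: PC=6 idx=0 pred=T actual=N -> ctr[0]=2
Ev 8: PC=6 idx=0 pred=T actual=N -> ctr[0]=1
Ev 9: PC=0 idx=0 pred=N actual=N -> ctr[0]=0
Ev 10: PC=0 idx=0 pred=N actual=T -> ctr[0]=1
Ev 11: PC=6 idx=0 pred=N actual=T -> ctr[0]=2
Ev 12: PC=0 idx=0 pred=T actual=T -> ctr[0]=3
Ev 13: PC=0 idx=0 pred=T actual=N -> ctr[0]=2
Ev 14: PC=0 idx=0 pred=T actual=T -> ctr[0]=3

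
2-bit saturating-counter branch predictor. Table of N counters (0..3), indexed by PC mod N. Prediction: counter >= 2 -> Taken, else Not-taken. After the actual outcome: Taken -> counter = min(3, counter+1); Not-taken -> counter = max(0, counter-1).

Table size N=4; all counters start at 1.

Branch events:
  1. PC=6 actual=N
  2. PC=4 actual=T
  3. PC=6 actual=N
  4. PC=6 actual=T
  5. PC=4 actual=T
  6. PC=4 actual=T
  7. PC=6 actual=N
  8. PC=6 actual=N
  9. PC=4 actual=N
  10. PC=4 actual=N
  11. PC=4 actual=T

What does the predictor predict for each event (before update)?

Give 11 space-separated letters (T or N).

Answer: N N N N T T N N T T N

Derivation:
Ev 1: PC=6 idx=2 pred=N actual=N -> ctr[2]=0
Ev 2: PC=4 idx=0 pred=N actual=T -> ctr[0]=2
Ev 3: PC=6 idx=2 pred=N actual=N -> ctr[2]=0
Ev 4: PC=6 idx=2 pred=N actual=T -> ctr[2]=1
Ev 5: PC=4 idx=0 pred=T actual=T -> ctr[0]=3
Ev 6: PC=4 idx=0 pred=T actual=T -> ctr[0]=3
Ev 7: PC=6 idx=2 pred=N actual=N -> ctr[2]=0
Ev 8: PC=6 idx=2 pred=N actual=N -> ctr[2]=0
Ev 9: PC=4 idx=0 pred=T actual=N -> ctr[0]=2
Ev 10: PC=4 idx=0 pred=T actual=N -> ctr[0]=1
Ev 11: PC=4 idx=0 pred=N actual=T -> ctr[0]=2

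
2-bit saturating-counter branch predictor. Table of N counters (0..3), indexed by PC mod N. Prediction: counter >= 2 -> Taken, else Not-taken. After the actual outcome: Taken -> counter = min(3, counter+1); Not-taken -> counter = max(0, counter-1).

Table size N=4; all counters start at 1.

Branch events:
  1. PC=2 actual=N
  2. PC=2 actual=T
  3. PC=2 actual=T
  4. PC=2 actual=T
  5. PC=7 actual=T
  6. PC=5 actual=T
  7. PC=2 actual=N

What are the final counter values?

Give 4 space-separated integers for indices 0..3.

Answer: 1 2 2 2

Derivation:
Ev 1: PC=2 idx=2 pred=N actual=N -> ctr[2]=0
Ev 2: PC=2 idx=2 pred=N actual=T -> ctr[2]=1
Ev 3: PC=2 idx=2 pred=N actual=T -> ctr[2]=2
Ev 4: PC=2 idx=2 pred=T actual=T -> ctr[2]=3
Ev 5: PC=7 idx=3 pred=N actual=T -> ctr[3]=2
Ev 6: PC=5 idx=1 pred=N actual=T -> ctr[1]=2
Ev 7: PC=2 idx=2 pred=T actual=N -> ctr[2]=2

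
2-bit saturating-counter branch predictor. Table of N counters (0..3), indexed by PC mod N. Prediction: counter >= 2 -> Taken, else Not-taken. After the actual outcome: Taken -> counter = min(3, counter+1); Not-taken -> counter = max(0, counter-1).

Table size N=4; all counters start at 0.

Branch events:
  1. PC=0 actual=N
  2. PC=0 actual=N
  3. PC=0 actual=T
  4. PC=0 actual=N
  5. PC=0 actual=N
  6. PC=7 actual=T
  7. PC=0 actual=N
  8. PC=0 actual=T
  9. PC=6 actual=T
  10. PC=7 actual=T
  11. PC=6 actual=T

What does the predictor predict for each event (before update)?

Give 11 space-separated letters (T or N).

Ev 1: PC=0 idx=0 pred=N actual=N -> ctr[0]=0
Ev 2: PC=0 idx=0 pred=N actual=N -> ctr[0]=0
Ev 3: PC=0 idx=0 pred=N actual=T -> ctr[0]=1
Ev 4: PC=0 idx=0 pred=N actual=N -> ctr[0]=0
Ev 5: PC=0 idx=0 pred=N actual=N -> ctr[0]=0
Ev 6: PC=7 idx=3 pred=N actual=T -> ctr[3]=1
Ev 7: PC=0 idx=0 pred=N actual=N -> ctr[0]=0
Ev 8: PC=0 idx=0 pred=N actual=T -> ctr[0]=1
Ev 9: PC=6 idx=2 pred=N actual=T -> ctr[2]=1
Ev 10: PC=7 idx=3 pred=N actual=T -> ctr[3]=2
Ev 11: PC=6 idx=2 pred=N actual=T -> ctr[2]=2

Answer: N N N N N N N N N N N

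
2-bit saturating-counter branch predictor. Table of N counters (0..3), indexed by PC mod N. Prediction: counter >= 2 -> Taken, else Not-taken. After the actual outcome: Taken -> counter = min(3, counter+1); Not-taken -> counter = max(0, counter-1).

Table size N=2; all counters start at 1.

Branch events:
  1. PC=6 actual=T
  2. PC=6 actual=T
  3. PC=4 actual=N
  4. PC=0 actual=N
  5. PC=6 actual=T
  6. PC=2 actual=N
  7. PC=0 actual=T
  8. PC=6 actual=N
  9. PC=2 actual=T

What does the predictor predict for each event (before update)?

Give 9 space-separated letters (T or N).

Answer: N T T T N T N T N

Derivation:
Ev 1: PC=6 idx=0 pred=N actual=T -> ctr[0]=2
Ev 2: PC=6 idx=0 pred=T actual=T -> ctr[0]=3
Ev 3: PC=4 idx=0 pred=T actual=N -> ctr[0]=2
Ev 4: PC=0 idx=0 pred=T actual=N -> ctr[0]=1
Ev 5: PC=6 idx=0 pred=N actual=T -> ctr[0]=2
Ev 6: PC=2 idx=0 pred=T actual=N -> ctr[0]=1
Ev 7: PC=0 idx=0 pred=N actual=T -> ctr[0]=2
Ev 8: PC=6 idx=0 pred=T actual=N -> ctr[0]=1
Ev 9: PC=2 idx=0 pred=N actual=T -> ctr[0]=2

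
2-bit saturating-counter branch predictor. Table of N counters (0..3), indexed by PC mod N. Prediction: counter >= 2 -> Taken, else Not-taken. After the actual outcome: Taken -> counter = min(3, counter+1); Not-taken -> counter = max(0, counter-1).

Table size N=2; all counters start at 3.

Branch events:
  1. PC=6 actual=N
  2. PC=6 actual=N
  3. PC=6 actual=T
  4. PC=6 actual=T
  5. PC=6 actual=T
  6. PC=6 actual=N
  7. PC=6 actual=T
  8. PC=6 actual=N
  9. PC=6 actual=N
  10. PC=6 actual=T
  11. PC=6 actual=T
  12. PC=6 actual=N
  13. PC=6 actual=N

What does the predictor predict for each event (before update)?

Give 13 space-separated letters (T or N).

Ev 1: PC=6 idx=0 pred=T actual=N -> ctr[0]=2
Ev 2: PC=6 idx=0 pred=T actual=N -> ctr[0]=1
Ev 3: PC=6 idx=0 pred=N actual=T -> ctr[0]=2
Ev 4: PC=6 idx=0 pred=T actual=T -> ctr[0]=3
Ev 5: PC=6 idx=0 pred=T actual=T -> ctr[0]=3
Ev 6: PC=6 idx=0 pred=T actual=N -> ctr[0]=2
Ev 7: PC=6 idx=0 pred=T actual=T -> ctr[0]=3
Ev 8: PC=6 idx=0 pred=T actual=N -> ctr[0]=2
Ev 9: PC=6 idx=0 pred=T actual=N -> ctr[0]=1
Ev 10: PC=6 idx=0 pred=N actual=T -> ctr[0]=2
Ev 11: PC=6 idx=0 pred=T actual=T -> ctr[0]=3
Ev 12: PC=6 idx=0 pred=T actual=N -> ctr[0]=2
Ev 13: PC=6 idx=0 pred=T actual=N -> ctr[0]=1

Answer: T T N T T T T T T N T T T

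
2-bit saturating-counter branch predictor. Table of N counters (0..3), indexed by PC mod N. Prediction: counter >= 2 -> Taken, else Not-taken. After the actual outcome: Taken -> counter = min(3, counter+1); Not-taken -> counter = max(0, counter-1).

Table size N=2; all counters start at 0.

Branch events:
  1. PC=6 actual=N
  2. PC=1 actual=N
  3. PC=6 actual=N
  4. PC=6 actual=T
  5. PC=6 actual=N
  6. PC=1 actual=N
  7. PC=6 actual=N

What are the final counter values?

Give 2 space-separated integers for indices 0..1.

Answer: 0 0

Derivation:
Ev 1: PC=6 idx=0 pred=N actual=N -> ctr[0]=0
Ev 2: PC=1 idx=1 pred=N actual=N -> ctr[1]=0
Ev 3: PC=6 idx=0 pred=N actual=N -> ctr[0]=0
Ev 4: PC=6 idx=0 pred=N actual=T -> ctr[0]=1
Ev 5: PC=6 idx=0 pred=N actual=N -> ctr[0]=0
Ev 6: PC=1 idx=1 pred=N actual=N -> ctr[1]=0
Ev 7: PC=6 idx=0 pred=N actual=N -> ctr[0]=0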